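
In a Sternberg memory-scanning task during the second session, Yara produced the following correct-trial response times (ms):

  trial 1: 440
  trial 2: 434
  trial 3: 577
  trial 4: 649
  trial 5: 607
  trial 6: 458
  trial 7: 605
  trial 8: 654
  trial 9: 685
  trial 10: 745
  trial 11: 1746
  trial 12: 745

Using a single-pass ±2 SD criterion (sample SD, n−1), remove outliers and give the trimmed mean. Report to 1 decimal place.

n = 12, ΣRT = 8345, M = 695.417
Σ(x−M)² = 1332578.92; s = √(1332578.92/11) = 348.057
Cutoffs: 695.417 ± 2·348.057 → [-0.7, 1391.5]
Outside: 1746 → excluded.
Retained (n=11): Σ = 6599, mean = 6599/11 = 599.909

599.9 ms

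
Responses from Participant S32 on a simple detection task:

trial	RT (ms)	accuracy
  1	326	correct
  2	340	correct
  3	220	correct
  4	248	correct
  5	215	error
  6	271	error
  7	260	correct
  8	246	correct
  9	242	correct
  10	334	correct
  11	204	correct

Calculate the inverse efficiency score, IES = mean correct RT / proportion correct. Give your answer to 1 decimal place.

Correct trials (n=9): 326, 340, 220, 248, 260, 246, 242, 334, 204
Mean correct RT = 2420/9 = 268.8889 ms
Proportion correct = 9/11
IES = 268.8889 / (9/11) = 328.642 ms

328.6 ms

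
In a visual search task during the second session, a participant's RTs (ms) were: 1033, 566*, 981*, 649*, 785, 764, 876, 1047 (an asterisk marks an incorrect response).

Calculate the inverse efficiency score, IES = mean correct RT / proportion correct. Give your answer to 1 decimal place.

1441.6 ms

Correct trials (n=5): 1033, 785, 764, 876, 1047
Mean correct RT = 4505/5 = 901.0000 ms
Proportion correct = 5/8
IES = 901.0000 / (5/8) = 1441.600 ms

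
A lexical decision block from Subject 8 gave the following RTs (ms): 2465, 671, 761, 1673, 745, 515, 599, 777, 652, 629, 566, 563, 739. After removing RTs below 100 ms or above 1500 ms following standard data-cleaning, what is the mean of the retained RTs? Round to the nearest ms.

Excluded: 1673, 2465
Retained (n=11): Σ = 7217
Mean = 7217/11 = 656.0909

656 ms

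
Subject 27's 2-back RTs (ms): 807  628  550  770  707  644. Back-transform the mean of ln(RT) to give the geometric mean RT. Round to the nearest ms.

679 ms

ln(RT): 6.6933, 6.4425, 6.3099, 6.6464, 6.5610, 6.4677
Mean ln(RT) = 39.1209/6 = 6.52015
Geometric mean = exp(6.52015) = 678.68 ms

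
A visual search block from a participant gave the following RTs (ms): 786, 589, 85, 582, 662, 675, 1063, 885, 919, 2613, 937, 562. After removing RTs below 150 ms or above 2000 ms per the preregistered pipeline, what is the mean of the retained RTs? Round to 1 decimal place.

766.0 ms

Excluded: 85, 2613
Retained (n=10): Σ = 7660
Mean = 7660/10 = 766.0000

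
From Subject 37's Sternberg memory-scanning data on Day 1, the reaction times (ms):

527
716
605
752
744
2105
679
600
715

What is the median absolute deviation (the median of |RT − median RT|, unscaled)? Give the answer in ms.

37 ms

Sorted: 527, 600, 605, 679, 715, 716, 744, 752, 2105 → median = 715
|x − 715|: 188, 1, 110, 37, 29, 1390, 36, 115, 0
Sorted deviations: 0, 1, 29, 36, 37, 110, 115, 188, 1390 → MAD = 37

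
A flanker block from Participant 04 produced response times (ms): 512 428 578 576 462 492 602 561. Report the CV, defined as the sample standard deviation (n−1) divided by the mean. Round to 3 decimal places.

0.119

n = 8, Σ = 4211, M = 526.3750
Σ(x−M)² = 27255.875; s = √(27255.875/7) = 62.3995
CV = 62.3995 / 526.3750 = 0.11855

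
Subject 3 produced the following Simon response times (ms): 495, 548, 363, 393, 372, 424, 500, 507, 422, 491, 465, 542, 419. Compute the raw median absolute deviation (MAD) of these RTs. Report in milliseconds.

Sorted: 363, 372, 393, 419, 422, 424, 465, 491, 495, 500, 507, 542, 548 → median = 465
|x − 465|: 30, 83, 102, 72, 93, 41, 35, 42, 43, 26, 0, 77, 46
Sorted deviations: 0, 26, 30, 35, 41, 42, 43, 46, 72, 77, 83, 93, 102 → MAD = 43

43 ms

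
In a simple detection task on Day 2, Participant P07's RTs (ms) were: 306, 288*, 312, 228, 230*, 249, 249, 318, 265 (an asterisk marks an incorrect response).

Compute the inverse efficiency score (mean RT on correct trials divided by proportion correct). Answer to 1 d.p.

353.9 ms

Correct trials (n=7): 306, 312, 228, 249, 249, 318, 265
Mean correct RT = 1927/7 = 275.2857 ms
Proportion correct = 7/9
IES = 275.2857 / (7/9) = 353.939 ms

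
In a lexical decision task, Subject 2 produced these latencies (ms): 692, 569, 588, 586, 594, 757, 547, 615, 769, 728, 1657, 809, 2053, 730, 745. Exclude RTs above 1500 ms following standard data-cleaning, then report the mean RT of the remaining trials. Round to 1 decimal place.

671.5 ms

Excluded: 1657, 2053
Retained (n=13): Σ = 8729
Mean = 8729/13 = 671.4615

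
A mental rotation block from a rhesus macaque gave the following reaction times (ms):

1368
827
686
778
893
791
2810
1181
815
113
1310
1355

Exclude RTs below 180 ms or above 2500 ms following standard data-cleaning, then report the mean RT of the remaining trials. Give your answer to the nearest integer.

1000 ms

Excluded: 113, 2810
Retained (n=10): Σ = 10004
Mean = 10004/10 = 1000.4000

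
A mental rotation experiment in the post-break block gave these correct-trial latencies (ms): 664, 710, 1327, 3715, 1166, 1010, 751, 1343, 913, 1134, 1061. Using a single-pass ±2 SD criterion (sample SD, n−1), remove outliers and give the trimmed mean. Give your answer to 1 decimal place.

1007.9 ms

n = 11, ΣRT = 13794, M = 1254.000
Σ(x−M)² = 7202026.00; s = √(7202026.00/10) = 848.648
Cutoffs: 1254.000 ± 2·848.648 → [-443.3, 2951.3]
Outside: 3715 → excluded.
Retained (n=10): Σ = 10079, mean = 10079/10 = 1007.900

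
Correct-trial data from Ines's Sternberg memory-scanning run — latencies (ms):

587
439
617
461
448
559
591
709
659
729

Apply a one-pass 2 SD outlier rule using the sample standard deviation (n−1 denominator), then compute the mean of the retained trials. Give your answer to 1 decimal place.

579.9 ms

n = 10, ΣRT = 5799, M = 579.900
Σ(x−M)² = 98528.90; s = √(98528.90/9) = 104.631
Cutoffs: 579.900 ± 2·104.631 → [370.6, 789.2]
No RTs fall outside the cutoffs; all 10 retained. Mean = 5799/10 = 579.900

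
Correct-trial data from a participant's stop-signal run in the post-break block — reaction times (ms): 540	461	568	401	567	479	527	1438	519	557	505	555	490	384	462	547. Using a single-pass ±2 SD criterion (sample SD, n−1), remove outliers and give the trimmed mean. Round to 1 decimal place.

504.1 ms

n = 16, ΣRT = 9000, M = 562.500
Σ(x−M)² = 864418.00; s = √(864418.00/15) = 240.058
Cutoffs: 562.500 ± 2·240.058 → [82.4, 1042.6]
Outside: 1438 → excluded.
Retained (n=15): Σ = 7562, mean = 7562/15 = 504.133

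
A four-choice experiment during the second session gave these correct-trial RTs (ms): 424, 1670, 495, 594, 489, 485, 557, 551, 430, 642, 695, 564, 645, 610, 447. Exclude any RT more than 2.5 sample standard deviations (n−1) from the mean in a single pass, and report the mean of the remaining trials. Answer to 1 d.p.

544.9 ms

n = 15, ΣRT = 9298, M = 619.867
Σ(x−M)² = 1277331.73; s = √(1277331.73/14) = 302.056
Cutoffs: 619.867 ± 2.5·302.056 → [-135.3, 1375.0]
Outside: 1670 → excluded.
Retained (n=14): Σ = 7628, mean = 7628/14 = 544.857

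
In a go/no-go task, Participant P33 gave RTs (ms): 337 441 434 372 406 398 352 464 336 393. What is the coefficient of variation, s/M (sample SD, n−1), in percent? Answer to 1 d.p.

11.3%

n = 10, Σ = 3933, M = 393.3000
Σ(x−M)² = 17726.100; s = √(17726.100/9) = 44.3798
CV = 44.3798 / 393.3000 = 0.11284 = 11.284%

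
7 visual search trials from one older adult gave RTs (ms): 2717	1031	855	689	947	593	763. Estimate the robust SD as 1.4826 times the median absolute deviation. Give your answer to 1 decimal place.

Sorted: 593, 689, 763, 855, 947, 1031, 2717 → median = 855
|x − 855| sorted: 0, 92, 92, 166, 176, 262, 1862 → MAD = 166
Robust SD ≈ 1.4826 × 166 = 246.112

246.1 ms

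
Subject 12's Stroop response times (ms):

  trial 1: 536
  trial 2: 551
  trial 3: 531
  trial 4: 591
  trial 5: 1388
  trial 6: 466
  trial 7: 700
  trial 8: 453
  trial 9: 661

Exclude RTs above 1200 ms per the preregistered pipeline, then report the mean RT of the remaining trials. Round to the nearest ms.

561 ms

Excluded: 1388
Retained (n=8): Σ = 4489
Mean = 4489/8 = 561.1250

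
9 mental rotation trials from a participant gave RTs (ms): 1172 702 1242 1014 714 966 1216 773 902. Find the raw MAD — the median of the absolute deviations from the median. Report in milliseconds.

Sorted: 702, 714, 773, 902, 966, 1014, 1172, 1216, 1242 → median = 966
|x − 966|: 206, 264, 276, 48, 252, 0, 250, 193, 64
Sorted deviations: 0, 48, 64, 193, 206, 250, 252, 264, 276 → MAD = 206

206 ms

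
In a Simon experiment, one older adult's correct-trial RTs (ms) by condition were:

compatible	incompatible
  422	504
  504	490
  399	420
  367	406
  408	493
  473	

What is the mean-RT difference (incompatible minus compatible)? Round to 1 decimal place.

M(compatible) = 2573/6 = 428.833
M(incompatible) = 2313/5 = 462.600
Difference = 462.600 − 428.833 = 33.767 ms

33.8 ms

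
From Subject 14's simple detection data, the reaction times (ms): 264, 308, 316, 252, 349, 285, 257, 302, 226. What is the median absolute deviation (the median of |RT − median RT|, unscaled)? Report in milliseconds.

Sorted: 226, 252, 257, 264, 285, 302, 308, 316, 349 → median = 285
|x − 285|: 21, 23, 31, 33, 64, 0, 28, 17, 59
Sorted deviations: 0, 17, 21, 23, 28, 31, 33, 59, 64 → MAD = 28

28 ms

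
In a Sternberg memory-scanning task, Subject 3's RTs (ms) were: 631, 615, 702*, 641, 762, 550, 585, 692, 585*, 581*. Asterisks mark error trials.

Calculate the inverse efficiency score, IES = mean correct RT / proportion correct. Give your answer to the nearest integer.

Correct trials (n=7): 631, 615, 641, 762, 550, 585, 692
Mean correct RT = 4476/7 = 639.4286 ms
Proportion correct = 7/10
IES = 639.4286 / (7/10) = 913.469 ms

913 ms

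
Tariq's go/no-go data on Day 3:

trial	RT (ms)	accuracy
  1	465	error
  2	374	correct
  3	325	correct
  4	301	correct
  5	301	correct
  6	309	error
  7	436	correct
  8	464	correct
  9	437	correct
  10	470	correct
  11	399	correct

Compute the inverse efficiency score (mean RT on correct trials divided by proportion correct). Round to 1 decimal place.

476.3 ms

Correct trials (n=9): 374, 325, 301, 301, 436, 464, 437, 470, 399
Mean correct RT = 3507/9 = 389.6667 ms
Proportion correct = 9/11
IES = 389.6667 / (9/11) = 476.259 ms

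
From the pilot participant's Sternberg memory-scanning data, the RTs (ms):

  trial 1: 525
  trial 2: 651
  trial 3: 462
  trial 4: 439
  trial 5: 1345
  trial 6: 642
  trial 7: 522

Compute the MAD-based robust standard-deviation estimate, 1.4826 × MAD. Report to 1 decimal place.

Sorted: 439, 462, 522, 525, 642, 651, 1345 → median = 525
|x − 525| sorted: 0, 3, 63, 86, 117, 126, 820 → MAD = 86
Robust SD ≈ 1.4826 × 86 = 127.504

127.5 ms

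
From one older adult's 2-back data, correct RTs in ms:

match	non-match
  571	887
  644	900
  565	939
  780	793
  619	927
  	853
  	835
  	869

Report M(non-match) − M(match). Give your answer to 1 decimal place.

239.6 ms

M(match) = 3179/5 = 635.800
M(non-match) = 7003/8 = 875.375
Difference = 875.375 − 635.800 = 239.575 ms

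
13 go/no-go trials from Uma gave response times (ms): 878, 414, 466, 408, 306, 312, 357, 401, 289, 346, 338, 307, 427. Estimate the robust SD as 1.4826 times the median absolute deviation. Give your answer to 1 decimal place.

Sorted: 289, 306, 307, 312, 338, 346, 357, 401, 408, 414, 427, 466, 878 → median = 357
|x − 357| sorted: 0, 11, 19, 44, 45, 50, 51, 51, 57, 68, 70, 109, 521 → MAD = 51
Robust SD ≈ 1.4826 × 51 = 75.613

75.6 ms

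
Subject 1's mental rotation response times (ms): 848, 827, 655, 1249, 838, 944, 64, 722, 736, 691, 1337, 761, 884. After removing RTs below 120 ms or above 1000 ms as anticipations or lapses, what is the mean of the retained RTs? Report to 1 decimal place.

Excluded: 64, 1249, 1337
Retained (n=10): Σ = 7906
Mean = 7906/10 = 790.6000

790.6 ms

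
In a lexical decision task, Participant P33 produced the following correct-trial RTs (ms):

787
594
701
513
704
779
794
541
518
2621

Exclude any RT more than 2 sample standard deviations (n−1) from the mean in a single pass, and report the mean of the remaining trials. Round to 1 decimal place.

659.0 ms

n = 10, ΣRT = 8552, M = 855.200
Σ(x−M)² = 3576643.60; s = √(3576643.60/9) = 630.401
Cutoffs: 855.200 ± 2·630.401 → [-405.6, 2116.0]
Outside: 2621 → excluded.
Retained (n=9): Σ = 5931, mean = 5931/9 = 659.000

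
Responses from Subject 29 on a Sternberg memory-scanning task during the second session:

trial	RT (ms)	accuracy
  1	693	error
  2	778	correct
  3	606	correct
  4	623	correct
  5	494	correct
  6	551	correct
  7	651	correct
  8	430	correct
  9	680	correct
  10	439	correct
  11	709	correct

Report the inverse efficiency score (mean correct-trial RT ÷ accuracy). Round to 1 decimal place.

Correct trials (n=10): 778, 606, 623, 494, 551, 651, 430, 680, 439, 709
Mean correct RT = 5961/10 = 596.1000 ms
Proportion correct = 10/11
IES = 596.1000 / (10/11) = 655.710 ms

655.7 ms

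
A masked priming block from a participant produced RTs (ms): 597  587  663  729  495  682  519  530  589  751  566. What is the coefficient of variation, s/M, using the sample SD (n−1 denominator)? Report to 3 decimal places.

n = 11, Σ = 6708, M = 609.8182
Σ(x−M)² = 73015.636; s = √(73015.636/10) = 85.4492
CV = 85.4492 / 609.8182 = 0.14012

0.140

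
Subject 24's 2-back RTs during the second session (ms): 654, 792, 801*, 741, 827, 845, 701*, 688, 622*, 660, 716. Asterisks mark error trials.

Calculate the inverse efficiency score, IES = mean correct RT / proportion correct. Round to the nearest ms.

Correct trials (n=8): 654, 792, 741, 827, 845, 688, 660, 716
Mean correct RT = 5923/8 = 740.3750 ms
Proportion correct = 8/11
IES = 740.3750 / (8/11) = 1018.016 ms

1018 ms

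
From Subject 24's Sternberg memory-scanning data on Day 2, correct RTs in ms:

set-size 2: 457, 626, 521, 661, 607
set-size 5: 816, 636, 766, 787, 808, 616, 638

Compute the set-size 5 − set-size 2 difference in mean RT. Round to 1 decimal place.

M(set-size 2) = 2872/5 = 574.400
M(set-size 5) = 5067/7 = 723.857
Difference = 723.857 − 574.400 = 149.457 ms

149.5 ms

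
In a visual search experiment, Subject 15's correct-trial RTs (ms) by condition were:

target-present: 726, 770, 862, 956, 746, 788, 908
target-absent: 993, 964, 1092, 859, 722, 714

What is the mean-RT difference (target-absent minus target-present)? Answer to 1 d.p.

M(target-present) = 5756/7 = 822.286
M(target-absent) = 5344/6 = 890.667
Difference = 890.667 − 822.286 = 68.381 ms

68.4 ms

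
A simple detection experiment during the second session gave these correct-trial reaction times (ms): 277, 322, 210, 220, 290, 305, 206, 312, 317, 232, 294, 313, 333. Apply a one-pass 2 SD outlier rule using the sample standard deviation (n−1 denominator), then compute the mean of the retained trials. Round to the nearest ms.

n = 13, ΣRT = 3631, M = 279.308
Σ(x−M)² = 25258.77; s = √(25258.77/12) = 45.879
Cutoffs: 279.308 ± 2·45.879 → [187.5, 371.1]
No RTs fall outside the cutoffs; all 13 retained. Mean = 3631/13 = 279.308

279 ms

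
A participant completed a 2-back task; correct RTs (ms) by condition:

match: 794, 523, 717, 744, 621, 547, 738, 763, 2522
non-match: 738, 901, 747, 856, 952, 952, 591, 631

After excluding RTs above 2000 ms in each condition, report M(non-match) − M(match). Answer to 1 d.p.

match: exclude 2522
M(match) = 5447/8 = 680.875
M(non-match) = 6368/8 = 796.000
Difference = 796.000 − 680.875 = 115.125 ms

115.1 ms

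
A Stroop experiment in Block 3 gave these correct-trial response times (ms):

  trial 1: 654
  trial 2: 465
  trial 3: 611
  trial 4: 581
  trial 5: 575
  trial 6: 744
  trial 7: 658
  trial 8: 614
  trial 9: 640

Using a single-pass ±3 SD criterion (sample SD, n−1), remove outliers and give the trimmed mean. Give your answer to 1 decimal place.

615.8 ms

n = 9, ΣRT = 5542, M = 615.778
Σ(x−M)² = 45903.56; s = √(45903.56/8) = 75.749
Cutoffs: 615.778 ± 3·75.749 → [388.5, 843.0]
No RTs fall outside the cutoffs; all 9 retained. Mean = 5542/9 = 615.778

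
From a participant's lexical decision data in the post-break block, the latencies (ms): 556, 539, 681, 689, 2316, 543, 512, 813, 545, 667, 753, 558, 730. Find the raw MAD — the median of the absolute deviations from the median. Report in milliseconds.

111 ms

Sorted: 512, 539, 543, 545, 556, 558, 667, 681, 689, 730, 753, 813, 2316 → median = 667
|x − 667|: 111, 128, 14, 22, 1649, 124, 155, 146, 122, 0, 86, 109, 63
Sorted deviations: 0, 14, 22, 63, 86, 109, 111, 122, 124, 128, 146, 155, 1649 → MAD = 111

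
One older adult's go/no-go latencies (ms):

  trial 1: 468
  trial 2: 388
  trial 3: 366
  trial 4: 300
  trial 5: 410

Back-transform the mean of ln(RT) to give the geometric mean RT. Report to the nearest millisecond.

382 ms

ln(RT): 6.1485, 5.9610, 5.9026, 5.7038, 6.0162
Mean ln(RT) = 29.7320/5 = 5.94641
Geometric mean = exp(5.94641) = 382.38 ms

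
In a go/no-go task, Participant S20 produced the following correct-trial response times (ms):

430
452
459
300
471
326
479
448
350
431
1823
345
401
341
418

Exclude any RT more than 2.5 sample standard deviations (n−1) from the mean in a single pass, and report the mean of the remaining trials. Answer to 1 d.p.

403.6 ms

n = 15, ΣRT = 7474, M = 498.267
Σ(x−M)² = 1926522.93; s = √(1926522.93/14) = 370.957
Cutoffs: 498.267 ± 2.5·370.957 → [-429.1, 1425.7]
Outside: 1823 → excluded.
Retained (n=14): Σ = 5651, mean = 5651/14 = 403.643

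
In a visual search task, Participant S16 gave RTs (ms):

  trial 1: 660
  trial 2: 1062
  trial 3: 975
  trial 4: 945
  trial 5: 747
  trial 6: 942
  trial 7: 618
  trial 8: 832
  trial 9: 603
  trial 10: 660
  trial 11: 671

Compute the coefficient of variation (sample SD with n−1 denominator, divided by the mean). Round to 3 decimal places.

n = 11, Σ = 8715, M = 792.2727
Σ(x−M)² = 271408.182; s = √(271408.182/10) = 164.7447
CV = 164.7447 / 792.2727 = 0.20794

0.208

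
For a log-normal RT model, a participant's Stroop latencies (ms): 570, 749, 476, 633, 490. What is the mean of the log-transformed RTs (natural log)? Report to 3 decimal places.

6.355

ln(RT): 6.3456, 6.6187, 6.1654, 6.4505, 6.1944
Σ ln(RT) = 31.7747
Mean = 31.7747/5 = 6.35493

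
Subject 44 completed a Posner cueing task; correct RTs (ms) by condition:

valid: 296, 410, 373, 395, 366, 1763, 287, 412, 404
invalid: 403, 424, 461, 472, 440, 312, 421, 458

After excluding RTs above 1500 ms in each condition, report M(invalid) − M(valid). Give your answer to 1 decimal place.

valid: exclude 1763
M(valid) = 2943/8 = 367.875
M(invalid) = 3391/8 = 423.875
Difference = 423.875 − 367.875 = 56.000 ms

56.0 ms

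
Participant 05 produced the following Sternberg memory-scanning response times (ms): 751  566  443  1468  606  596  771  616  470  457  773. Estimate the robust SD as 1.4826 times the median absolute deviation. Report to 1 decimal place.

Sorted: 443, 457, 470, 566, 596, 606, 616, 751, 771, 773, 1468 → median = 606
|x − 606| sorted: 0, 10, 10, 40, 136, 145, 149, 163, 165, 167, 862 → MAD = 145
Robust SD ≈ 1.4826 × 145 = 214.977

215.0 ms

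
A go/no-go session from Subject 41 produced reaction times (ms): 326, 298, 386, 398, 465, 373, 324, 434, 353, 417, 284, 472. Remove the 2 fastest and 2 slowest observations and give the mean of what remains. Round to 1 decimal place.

Sorted: 284, 298, 324, 326, 353, 373, 386, 398, 417, 434, 465, 472
Drop lowest 2 (284, 298) and highest 2 (465, 472)
Remaining (n=8): Σ = 3011, mean = 3011/8 = 376.375

376.4 ms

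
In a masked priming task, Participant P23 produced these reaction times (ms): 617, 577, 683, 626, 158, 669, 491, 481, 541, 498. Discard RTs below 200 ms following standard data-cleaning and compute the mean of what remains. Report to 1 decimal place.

575.9 ms

Excluded: 158
Retained (n=9): Σ = 5183
Mean = 5183/9 = 575.8889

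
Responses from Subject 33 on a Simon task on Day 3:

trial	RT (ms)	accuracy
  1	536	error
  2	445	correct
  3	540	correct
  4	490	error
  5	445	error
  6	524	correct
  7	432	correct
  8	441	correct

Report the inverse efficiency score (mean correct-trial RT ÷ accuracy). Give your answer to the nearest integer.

Correct trials (n=5): 445, 540, 524, 432, 441
Mean correct RT = 2382/5 = 476.4000 ms
Proportion correct = 5/8
IES = 476.4000 / (5/8) = 762.240 ms

762 ms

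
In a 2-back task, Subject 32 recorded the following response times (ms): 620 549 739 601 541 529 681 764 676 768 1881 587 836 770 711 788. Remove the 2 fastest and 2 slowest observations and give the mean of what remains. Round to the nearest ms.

Sorted: 529, 541, 549, 587, 601, 620, 676, 681, 711, 739, 764, 768, 770, 788, 836, 1881
Drop lowest 2 (529, 541) and highest 2 (836, 1881)
Remaining (n=12): Σ = 8254, mean = 8254/12 = 687.833

688 ms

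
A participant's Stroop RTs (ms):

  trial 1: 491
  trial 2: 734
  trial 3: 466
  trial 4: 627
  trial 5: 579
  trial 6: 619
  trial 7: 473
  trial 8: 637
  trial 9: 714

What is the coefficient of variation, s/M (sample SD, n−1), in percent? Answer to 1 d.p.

16.8%

n = 9, Σ = 5340, M = 593.3333
Σ(x−M)² = 79418.000; s = √(79418.000/8) = 99.6356
CV = 99.6356 / 593.3333 = 0.16793 = 16.793%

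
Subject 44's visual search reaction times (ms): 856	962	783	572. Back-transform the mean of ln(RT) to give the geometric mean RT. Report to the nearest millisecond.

ln(RT): 6.7523, 6.8690, 6.6631, 6.3491
Mean ln(RT) = 26.6336/4 = 6.65839
Geometric mean = exp(6.65839) = 779.29 ms

779 ms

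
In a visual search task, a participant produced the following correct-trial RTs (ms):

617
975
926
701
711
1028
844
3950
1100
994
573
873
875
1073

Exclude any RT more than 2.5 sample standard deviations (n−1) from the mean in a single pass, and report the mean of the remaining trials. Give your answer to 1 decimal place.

868.5 ms

n = 14, ΣRT = 15240, M = 1088.571
Σ(x−M)² = 9172951.43; s = √(9172951.43/13) = 840.007
Cutoffs: 1088.571 ± 2.5·840.007 → [-1011.4, 3188.6]
Outside: 3950 → excluded.
Retained (n=13): Σ = 11290, mean = 11290/13 = 868.462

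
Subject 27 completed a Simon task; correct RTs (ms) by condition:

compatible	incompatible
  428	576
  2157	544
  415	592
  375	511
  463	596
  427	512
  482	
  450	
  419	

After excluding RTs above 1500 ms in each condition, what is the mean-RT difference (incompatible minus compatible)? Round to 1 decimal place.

compatible: exclude 2157
M(compatible) = 3459/8 = 432.375
M(incompatible) = 3331/6 = 555.167
Difference = 555.167 − 432.375 = 122.792 ms

122.8 ms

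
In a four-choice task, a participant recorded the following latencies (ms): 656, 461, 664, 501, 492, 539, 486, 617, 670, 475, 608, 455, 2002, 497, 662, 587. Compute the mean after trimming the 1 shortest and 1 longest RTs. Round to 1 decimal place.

Sorted: 455, 461, 475, 486, 492, 497, 501, 539, 587, 608, 617, 656, 662, 664, 670, 2002
Drop lowest 1 (455) and highest 1 (2002)
Remaining (n=14): Σ = 7915, mean = 7915/14 = 565.357

565.4 ms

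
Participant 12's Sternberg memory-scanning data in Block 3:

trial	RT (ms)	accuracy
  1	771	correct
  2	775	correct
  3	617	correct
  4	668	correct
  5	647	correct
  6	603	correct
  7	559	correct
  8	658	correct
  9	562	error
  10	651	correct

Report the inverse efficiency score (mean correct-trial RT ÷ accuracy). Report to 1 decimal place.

Correct trials (n=9): 771, 775, 617, 668, 647, 603, 559, 658, 651
Mean correct RT = 5949/9 = 661.0000 ms
Proportion correct = 9/10
IES = 661.0000 / (9/10) = 734.444 ms

734.4 ms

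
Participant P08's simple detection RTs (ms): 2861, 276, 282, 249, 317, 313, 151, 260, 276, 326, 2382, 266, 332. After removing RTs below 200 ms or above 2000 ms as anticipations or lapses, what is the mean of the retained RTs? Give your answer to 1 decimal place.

Excluded: 151, 2382, 2861
Retained (n=10): Σ = 2897
Mean = 2897/10 = 289.7000

289.7 ms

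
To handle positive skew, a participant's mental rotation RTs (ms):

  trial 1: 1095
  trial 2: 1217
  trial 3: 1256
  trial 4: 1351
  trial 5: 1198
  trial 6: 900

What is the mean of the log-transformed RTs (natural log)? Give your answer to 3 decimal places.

7.056

ln(RT): 6.9985, 7.1041, 7.1357, 7.2086, 7.0884, 6.8024
Σ ln(RT) = 42.3377
Mean = 42.3377/6 = 7.05629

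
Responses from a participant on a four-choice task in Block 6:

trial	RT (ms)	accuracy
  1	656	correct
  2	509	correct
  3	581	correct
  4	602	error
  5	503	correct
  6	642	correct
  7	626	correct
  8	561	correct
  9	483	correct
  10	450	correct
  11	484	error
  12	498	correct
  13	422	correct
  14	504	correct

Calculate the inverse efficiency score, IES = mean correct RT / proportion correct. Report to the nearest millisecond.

626 ms

Correct trials (n=12): 656, 509, 581, 503, 642, 626, 561, 483, 450, 498, 422, 504
Mean correct RT = 6435/12 = 536.2500 ms
Proportion correct = 12/14
IES = 536.2500 / (12/14) = 625.625 ms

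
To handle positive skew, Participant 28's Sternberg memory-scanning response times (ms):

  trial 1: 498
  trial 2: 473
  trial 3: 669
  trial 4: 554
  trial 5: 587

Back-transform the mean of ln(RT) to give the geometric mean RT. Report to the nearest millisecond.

552 ms

ln(RT): 6.2106, 6.1591, 6.5058, 6.3172, 6.3750
Mean ln(RT) = 31.5677/5 = 6.31353
Geometric mean = exp(6.31353) = 551.99 ms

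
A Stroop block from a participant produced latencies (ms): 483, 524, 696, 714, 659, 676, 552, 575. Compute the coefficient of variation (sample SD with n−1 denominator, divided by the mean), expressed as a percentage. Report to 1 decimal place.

n = 8, Σ = 4879, M = 609.8750
Σ(x−M)² = 53082.875; s = √(53082.875/7) = 87.0820
CV = 87.0820 / 609.8750 = 0.14279 = 14.279%

14.3%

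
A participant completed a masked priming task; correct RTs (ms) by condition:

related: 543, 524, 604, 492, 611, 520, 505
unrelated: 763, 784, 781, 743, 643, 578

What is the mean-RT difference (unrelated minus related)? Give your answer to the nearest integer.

M(related) = 3799/7 = 542.714
M(unrelated) = 4292/6 = 715.333
Difference = 715.333 − 542.714 = 172.619 ms

173 ms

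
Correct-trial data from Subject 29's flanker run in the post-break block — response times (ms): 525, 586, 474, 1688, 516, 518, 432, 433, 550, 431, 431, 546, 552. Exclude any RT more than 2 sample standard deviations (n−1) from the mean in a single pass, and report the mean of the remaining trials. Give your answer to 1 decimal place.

n = 13, ΣRT = 7682, M = 590.923
Σ(x−M)² = 1339104.92; s = √(1339104.92/12) = 334.054
Cutoffs: 590.923 ± 2·334.054 → [-77.2, 1259.0]
Outside: 1688 → excluded.
Retained (n=12): Σ = 5994, mean = 5994/12 = 499.500

499.5 ms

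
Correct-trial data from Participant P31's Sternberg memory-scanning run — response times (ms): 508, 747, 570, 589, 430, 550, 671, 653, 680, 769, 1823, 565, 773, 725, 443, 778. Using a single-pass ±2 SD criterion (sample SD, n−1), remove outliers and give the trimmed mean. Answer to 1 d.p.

n = 16, ΣRT = 11274, M = 704.625
Σ(x−M)² = 1529003.75; s = √(1529003.75/15) = 319.270
Cutoffs: 704.625 ± 2·319.270 → [66.1, 1343.2]
Outside: 1823 → excluded.
Retained (n=15): Σ = 9451, mean = 9451/15 = 630.067

630.1 ms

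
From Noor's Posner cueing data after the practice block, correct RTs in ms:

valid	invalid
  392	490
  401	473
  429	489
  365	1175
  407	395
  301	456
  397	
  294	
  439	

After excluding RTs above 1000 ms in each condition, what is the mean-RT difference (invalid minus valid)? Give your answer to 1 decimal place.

80.0 ms

invalid: exclude 1175
M(valid) = 3425/9 = 380.556
M(invalid) = 2303/5 = 460.600
Difference = 460.600 − 380.556 = 80.044 ms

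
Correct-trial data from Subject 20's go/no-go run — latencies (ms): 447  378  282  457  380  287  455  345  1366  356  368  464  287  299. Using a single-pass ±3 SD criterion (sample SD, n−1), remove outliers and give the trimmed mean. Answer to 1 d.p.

n = 14, ΣRT = 6171, M = 440.786
Σ(x−M)² = 978978.36; s = √(978978.36/13) = 274.419
Cutoffs: 440.786 ± 3·274.419 → [-382.5, 1264.0]
Outside: 1366 → excluded.
Retained (n=13): Σ = 4805, mean = 4805/13 = 369.615

369.6 ms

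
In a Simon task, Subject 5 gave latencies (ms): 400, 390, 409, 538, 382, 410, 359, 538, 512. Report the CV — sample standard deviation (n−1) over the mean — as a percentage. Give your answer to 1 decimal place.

n = 9, Σ = 3938, M = 437.5556
Σ(x−M)² = 40224.222; s = √(40224.222/8) = 70.9086
CV = 70.9086 / 437.5556 = 0.16206 = 16.206%

16.2%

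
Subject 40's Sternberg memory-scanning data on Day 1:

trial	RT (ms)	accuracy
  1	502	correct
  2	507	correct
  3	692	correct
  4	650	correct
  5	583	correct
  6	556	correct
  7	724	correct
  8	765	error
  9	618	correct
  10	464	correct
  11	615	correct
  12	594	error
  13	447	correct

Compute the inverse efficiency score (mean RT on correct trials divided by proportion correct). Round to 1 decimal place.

683.1 ms

Correct trials (n=11): 502, 507, 692, 650, 583, 556, 724, 618, 464, 615, 447
Mean correct RT = 6358/11 = 578.0000 ms
Proportion correct = 11/13
IES = 578.0000 / (11/13) = 683.091 ms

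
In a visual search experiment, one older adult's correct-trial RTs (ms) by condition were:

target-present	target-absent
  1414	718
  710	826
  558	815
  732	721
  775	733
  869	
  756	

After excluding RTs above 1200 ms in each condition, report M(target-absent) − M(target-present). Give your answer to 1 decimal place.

target-present: exclude 1414
M(target-present) = 4400/6 = 733.333
M(target-absent) = 3813/5 = 762.600
Difference = 762.600 − 733.333 = 29.267 ms

29.3 ms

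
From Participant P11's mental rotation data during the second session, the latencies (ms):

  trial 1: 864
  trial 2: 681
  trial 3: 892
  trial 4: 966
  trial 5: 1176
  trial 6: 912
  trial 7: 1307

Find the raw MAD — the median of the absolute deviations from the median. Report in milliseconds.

54 ms

Sorted: 681, 864, 892, 912, 966, 1176, 1307 → median = 912
|x − 912|: 48, 231, 20, 54, 264, 0, 395
Sorted deviations: 0, 20, 48, 54, 231, 264, 395 → MAD = 54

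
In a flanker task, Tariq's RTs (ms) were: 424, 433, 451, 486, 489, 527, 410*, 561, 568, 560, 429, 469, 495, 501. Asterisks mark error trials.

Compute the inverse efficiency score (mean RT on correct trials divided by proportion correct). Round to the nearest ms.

530 ms

Correct trials (n=13): 424, 433, 451, 486, 489, 527, 561, 568, 560, 429, 469, 495, 501
Mean correct RT = 6393/13 = 491.7692 ms
Proportion correct = 13/14
IES = 491.7692 / (13/14) = 529.598 ms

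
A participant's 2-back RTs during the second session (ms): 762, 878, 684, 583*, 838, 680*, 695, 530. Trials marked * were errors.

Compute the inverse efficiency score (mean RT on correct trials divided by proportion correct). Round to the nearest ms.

Correct trials (n=6): 762, 878, 684, 838, 695, 530
Mean correct RT = 4387/6 = 731.1667 ms
Proportion correct = 6/8
IES = 731.1667 / (6/8) = 974.889 ms

975 ms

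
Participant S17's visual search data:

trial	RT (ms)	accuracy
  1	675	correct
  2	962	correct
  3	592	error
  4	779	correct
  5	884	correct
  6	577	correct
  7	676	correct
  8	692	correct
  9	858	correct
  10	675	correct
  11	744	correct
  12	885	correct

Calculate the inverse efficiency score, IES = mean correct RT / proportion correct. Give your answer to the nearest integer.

Correct trials (n=11): 675, 962, 779, 884, 577, 676, 692, 858, 675, 744, 885
Mean correct RT = 8407/11 = 764.2727 ms
Proportion correct = 11/12
IES = 764.2727 / (11/12) = 833.752 ms

834 ms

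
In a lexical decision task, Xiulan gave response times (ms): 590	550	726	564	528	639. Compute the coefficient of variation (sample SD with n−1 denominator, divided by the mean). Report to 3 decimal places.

0.121

n = 6, Σ = 3597, M = 599.5000
Σ(x−M)² = 26475.500; s = √(26475.500/5) = 72.7674
CV = 72.7674 / 599.5000 = 0.12138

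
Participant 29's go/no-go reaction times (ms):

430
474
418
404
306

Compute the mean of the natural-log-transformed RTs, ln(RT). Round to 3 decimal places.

5.997

ln(RT): 6.0638, 6.1612, 6.0355, 6.0014, 5.7236
Σ ln(RT) = 29.9855
Mean = 29.9855/5 = 5.99709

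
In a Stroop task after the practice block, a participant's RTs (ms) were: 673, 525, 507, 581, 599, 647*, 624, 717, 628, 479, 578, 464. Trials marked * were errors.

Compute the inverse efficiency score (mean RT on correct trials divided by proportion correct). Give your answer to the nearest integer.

632 ms

Correct trials (n=11): 673, 525, 507, 581, 599, 624, 717, 628, 479, 578, 464
Mean correct RT = 6375/11 = 579.5455 ms
Proportion correct = 11/12
IES = 579.5455 / (11/12) = 632.231 ms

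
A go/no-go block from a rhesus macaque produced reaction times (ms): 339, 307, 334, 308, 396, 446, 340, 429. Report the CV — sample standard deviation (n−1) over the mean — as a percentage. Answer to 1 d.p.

14.9%

n = 8, Σ = 2899, M = 362.3750
Σ(x−M)² = 20437.875; s = √(20437.875/7) = 54.0342
CV = 54.0342 / 362.3750 = 0.14911 = 14.911%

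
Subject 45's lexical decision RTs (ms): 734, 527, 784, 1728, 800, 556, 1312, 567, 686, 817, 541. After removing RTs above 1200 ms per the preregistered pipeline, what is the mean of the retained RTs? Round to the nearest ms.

Excluded: 1312, 1728
Retained (n=9): Σ = 6012
Mean = 6012/9 = 668.0000

668 ms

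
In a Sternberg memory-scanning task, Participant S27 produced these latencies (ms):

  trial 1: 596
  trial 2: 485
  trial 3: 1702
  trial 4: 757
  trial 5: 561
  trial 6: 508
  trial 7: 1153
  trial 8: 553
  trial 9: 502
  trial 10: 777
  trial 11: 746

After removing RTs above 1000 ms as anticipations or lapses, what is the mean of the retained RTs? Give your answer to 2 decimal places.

609.44 ms

Excluded: 1153, 1702
Retained (n=9): Σ = 5485
Mean = 5485/9 = 609.4444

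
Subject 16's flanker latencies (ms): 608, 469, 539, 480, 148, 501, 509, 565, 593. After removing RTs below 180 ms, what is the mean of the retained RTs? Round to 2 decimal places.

Excluded: 148
Retained (n=8): Σ = 4264
Mean = 4264/8 = 533.0000

533.00 ms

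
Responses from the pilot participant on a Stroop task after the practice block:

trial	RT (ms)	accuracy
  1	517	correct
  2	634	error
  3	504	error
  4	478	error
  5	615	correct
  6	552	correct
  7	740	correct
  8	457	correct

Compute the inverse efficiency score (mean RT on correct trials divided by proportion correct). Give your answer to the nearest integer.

922 ms

Correct trials (n=5): 517, 615, 552, 740, 457
Mean correct RT = 2881/5 = 576.2000 ms
Proportion correct = 5/8
IES = 576.2000 / (5/8) = 921.920 ms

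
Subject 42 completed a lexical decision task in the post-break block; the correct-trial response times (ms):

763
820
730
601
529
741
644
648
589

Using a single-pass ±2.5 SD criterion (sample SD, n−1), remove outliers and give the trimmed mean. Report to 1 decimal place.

n = 9, ΣRT = 6065, M = 673.889
Σ(x−M)² = 72016.89; s = √(72016.89/8) = 94.879
Cutoffs: 673.889 ± 2.5·94.879 → [436.7, 911.1]
No RTs fall outside the cutoffs; all 9 retained. Mean = 6065/9 = 673.889

673.9 ms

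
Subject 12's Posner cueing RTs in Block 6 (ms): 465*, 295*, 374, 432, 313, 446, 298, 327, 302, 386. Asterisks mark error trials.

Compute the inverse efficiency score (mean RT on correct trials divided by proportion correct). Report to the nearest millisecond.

Correct trials (n=8): 374, 432, 313, 446, 298, 327, 302, 386
Mean correct RT = 2878/8 = 359.7500 ms
Proportion correct = 8/10
IES = 359.7500 / (8/10) = 449.688 ms

450 ms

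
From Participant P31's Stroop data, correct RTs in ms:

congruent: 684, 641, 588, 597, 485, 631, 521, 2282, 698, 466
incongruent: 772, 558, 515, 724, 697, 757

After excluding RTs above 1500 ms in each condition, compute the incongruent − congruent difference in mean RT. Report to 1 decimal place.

congruent: exclude 2282
M(congruent) = 5311/9 = 590.111
M(incongruent) = 4023/6 = 670.500
Difference = 670.500 − 590.111 = 80.389 ms

80.4 ms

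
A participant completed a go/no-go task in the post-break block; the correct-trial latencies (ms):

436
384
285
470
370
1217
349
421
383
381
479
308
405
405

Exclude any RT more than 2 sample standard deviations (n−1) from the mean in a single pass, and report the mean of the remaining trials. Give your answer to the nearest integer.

n = 14, ΣRT = 6293, M = 449.500
Σ(x−M)² = 672209.50; s = √(672209.50/13) = 227.395
Cutoffs: 449.500 ± 2·227.395 → [-5.3, 904.3]
Outside: 1217 → excluded.
Retained (n=13): Σ = 5076, mean = 5076/13 = 390.462

390 ms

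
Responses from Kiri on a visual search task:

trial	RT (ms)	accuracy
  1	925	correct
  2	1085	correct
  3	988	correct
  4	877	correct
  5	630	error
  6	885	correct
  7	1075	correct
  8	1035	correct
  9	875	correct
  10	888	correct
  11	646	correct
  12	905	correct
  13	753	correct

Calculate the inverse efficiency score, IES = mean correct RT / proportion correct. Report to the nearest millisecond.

Correct trials (n=12): 925, 1085, 988, 877, 885, 1075, 1035, 875, 888, 646, 905, 753
Mean correct RT = 10937/12 = 911.4167 ms
Proportion correct = 12/13
IES = 911.4167 / (12/13) = 987.368 ms

987 ms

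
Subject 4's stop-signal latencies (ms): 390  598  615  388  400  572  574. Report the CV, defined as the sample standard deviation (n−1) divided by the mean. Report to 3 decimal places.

n = 7, Σ = 3537, M = 505.2857
Σ(x−M)² = 67937.429; s = √(67937.429/6) = 106.4091
CV = 106.4091 / 505.2857 = 0.21059

0.211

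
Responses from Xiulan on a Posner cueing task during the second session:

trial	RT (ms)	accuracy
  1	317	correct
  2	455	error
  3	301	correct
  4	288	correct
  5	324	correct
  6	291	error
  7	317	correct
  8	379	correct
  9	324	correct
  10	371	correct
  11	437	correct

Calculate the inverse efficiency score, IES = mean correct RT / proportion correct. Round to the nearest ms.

Correct trials (n=9): 317, 301, 288, 324, 317, 379, 324, 371, 437
Mean correct RT = 3058/9 = 339.7778 ms
Proportion correct = 9/11
IES = 339.7778 / (9/11) = 415.284 ms

415 ms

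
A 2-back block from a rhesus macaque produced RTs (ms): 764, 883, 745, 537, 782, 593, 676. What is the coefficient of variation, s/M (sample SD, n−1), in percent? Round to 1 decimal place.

16.6%

n = 7, Σ = 4980, M = 711.4286
Σ(x−M)² = 84013.714; s = √(84013.714/6) = 118.3313
CV = 118.3313 / 711.4286 = 0.16633 = 16.633%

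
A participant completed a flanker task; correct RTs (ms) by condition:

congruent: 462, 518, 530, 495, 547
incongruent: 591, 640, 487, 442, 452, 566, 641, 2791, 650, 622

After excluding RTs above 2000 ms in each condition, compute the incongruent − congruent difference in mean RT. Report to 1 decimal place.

55.3 ms

incongruent: exclude 2791
M(congruent) = 2552/5 = 510.400
M(incongruent) = 5091/9 = 565.667
Difference = 565.667 − 510.400 = 55.267 ms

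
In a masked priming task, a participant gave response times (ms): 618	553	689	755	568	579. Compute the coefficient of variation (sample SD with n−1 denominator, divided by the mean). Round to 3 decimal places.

n = 6, Σ = 3762, M = 627.0000
Σ(x−M)² = 31570.000; s = √(31570.000/5) = 79.4607
CV = 79.4607 / 627.0000 = 0.12673

0.127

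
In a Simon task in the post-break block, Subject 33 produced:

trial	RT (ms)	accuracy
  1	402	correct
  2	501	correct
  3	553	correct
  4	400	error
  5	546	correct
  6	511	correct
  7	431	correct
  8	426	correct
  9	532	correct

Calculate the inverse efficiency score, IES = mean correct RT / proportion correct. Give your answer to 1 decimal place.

548.7 ms

Correct trials (n=8): 402, 501, 553, 546, 511, 431, 426, 532
Mean correct RT = 3902/8 = 487.7500 ms
Proportion correct = 8/9
IES = 487.7500 / (8/9) = 548.719 ms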